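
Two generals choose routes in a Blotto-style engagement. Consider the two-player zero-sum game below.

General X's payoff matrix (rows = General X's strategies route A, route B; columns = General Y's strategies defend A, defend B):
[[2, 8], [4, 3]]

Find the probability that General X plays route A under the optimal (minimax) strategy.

Row minima are 2 and 3, so General X's maximin is 3; column maxima are 4 and 8, so General Y's minimax is 4. These differ, so the equilibrium is in mixed strategies.
Let General X play route A with probability p. General Y is indifferent when 2p + 4(1−p) = 8p + 3(1−p), giving p = 1/7.

1/7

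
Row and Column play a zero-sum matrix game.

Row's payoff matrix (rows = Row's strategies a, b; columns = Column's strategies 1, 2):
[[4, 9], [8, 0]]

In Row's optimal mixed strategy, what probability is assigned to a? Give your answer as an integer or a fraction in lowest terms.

8/13

Row minima are 4 and 0, so Row's maximin is 4; column maxima are 8 and 9, so Column's minimax is 8. These differ, so the equilibrium is in mixed strategies.
Let Row play a with probability p. Column is indifferent when 4p + 8(1−p) = 9p, giving p = 8/13.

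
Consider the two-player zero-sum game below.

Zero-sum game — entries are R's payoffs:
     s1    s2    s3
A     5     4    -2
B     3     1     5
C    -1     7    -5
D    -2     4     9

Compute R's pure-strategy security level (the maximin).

1

The worst-case payoff for each row is A: -2, B: 1, C: -5, D: -2.
The best of these is 1.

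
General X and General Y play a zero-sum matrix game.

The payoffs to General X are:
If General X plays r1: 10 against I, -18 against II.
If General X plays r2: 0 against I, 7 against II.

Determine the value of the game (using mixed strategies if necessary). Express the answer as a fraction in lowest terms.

2

Row minima are -18 and 0, so General X's maximin is 0; column maxima are 10 and 7, so General Y's minimax is 7. These differ, so the equilibrium is in mixed strategies.
Let General X play r1 with probability p. General Y is indifferent when 10p = −18p + 7(1−p), giving p = 1/5.
Let General Y play I with probability q. General X is indifferent when 10q − 18(1−q) = 7(1−q), giving q = 5/7.
The value is 10·(5/7) + (-18)·(2/7) = 2.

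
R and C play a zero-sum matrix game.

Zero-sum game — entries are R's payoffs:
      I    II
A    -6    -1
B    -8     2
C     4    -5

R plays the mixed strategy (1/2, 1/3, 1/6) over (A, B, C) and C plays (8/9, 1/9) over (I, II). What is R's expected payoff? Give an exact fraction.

Against (8/9, 1/9), each row's expected payoff is A: -49/9; B: -62/9; C: 3.
Taking the (1/2, 1/3, 1/6)-weighted average: (1/2)·(-49/9) + (1/3)·(-62/9) + (1/6)·(3) = -122/27.

-122/27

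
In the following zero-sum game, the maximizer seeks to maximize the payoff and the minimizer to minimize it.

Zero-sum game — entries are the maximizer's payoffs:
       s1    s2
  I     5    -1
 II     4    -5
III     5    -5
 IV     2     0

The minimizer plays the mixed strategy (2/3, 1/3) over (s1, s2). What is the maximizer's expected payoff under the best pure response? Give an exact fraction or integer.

I: (5)·(2/3) + (-1)·(1/3) = 3.
II: (4)·(2/3) + (-5)·(1/3) = 1.
III: (5)·(2/3) + (-5)·(1/3) = 5/3.
IV: (2)·(2/3) + (0)·(1/3) = 4/3.
The best pure response is I with expected payoff 3.

3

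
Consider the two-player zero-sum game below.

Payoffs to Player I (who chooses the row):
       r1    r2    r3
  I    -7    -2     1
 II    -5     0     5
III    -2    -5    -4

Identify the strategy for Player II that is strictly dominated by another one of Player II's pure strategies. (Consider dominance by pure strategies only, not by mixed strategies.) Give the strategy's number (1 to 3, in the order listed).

3

Player II prefers columns that give Player I less. Compare r3 with r2: -2 < 1, 0 < 5, -5 < -4.
So r2 strictly dominates r3 for Player II; r3 is strictly dominated.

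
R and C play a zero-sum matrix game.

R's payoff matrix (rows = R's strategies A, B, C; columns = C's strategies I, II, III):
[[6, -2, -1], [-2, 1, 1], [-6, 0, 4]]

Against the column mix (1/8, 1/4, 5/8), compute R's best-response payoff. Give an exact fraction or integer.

A: (6)·(1/8) + (-2)·(1/4) + (-1)·(5/8) = -3/8.
B: (-2)·(1/8) + (1)·(1/4) + (1)·(5/8) = 5/8.
C: (-6)·(1/8) + (0)·(1/4) + (4)·(5/8) = 7/4.
The best pure response is C with expected payoff 7/4.

7/4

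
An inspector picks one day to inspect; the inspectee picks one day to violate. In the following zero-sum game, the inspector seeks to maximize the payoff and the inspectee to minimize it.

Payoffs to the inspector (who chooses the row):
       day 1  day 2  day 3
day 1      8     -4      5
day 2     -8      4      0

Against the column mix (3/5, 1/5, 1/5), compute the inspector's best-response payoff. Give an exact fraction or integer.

day 1: (8)·(3/5) + (-4)·(1/5) + (5)·(1/5) = 5.
day 2: (-8)·(3/5) + (4)·(1/5) + (0)·(1/5) = -4.
The best pure response is day 1 with expected payoff 5.

5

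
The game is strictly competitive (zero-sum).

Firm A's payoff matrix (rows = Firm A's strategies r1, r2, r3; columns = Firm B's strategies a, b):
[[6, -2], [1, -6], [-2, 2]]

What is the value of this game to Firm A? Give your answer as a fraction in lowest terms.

Row r2 is strictly dominated by row r1, so Firm A never plays it.
The remaining 2×2 game on (r1, r3) × (a, b) has no saddle point. Let Firm A play r1 with probability p; indifference gives 6p − 2(1−p) = −2p + 2(1−p), so p = 1/3.
Similarly Firm B's optimal q on a is 1/3, and the value is 6·(1/3) + (-2)·(2/3) = 2/3.

2/3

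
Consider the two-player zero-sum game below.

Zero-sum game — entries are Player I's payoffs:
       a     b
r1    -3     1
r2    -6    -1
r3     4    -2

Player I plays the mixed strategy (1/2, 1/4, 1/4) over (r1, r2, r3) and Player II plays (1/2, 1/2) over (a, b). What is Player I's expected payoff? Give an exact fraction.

-9/8

Against (1/2, 1/2), each row's expected payoff is r1: -1; r2: -7/2; r3: 1.
Taking the (1/2, 1/4, 1/4)-weighted average: (1/2)·(-1) + (1/4)·(-7/2) + (1/4)·(1) = -9/8.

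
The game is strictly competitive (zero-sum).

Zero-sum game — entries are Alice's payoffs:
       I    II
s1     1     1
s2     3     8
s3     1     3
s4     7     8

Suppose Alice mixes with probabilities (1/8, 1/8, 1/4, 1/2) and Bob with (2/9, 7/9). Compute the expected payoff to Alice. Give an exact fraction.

397/72

Against (2/9, 7/9), each row's expected payoff is s1: 1; s2: 62/9; s3: 23/9; s4: 70/9.
Taking the (1/8, 1/8, 1/4, 1/2)-weighted average: (1/8)·(1) + (1/8)·(62/9) + (1/4)·(23/9) + (1/2)·(70/9) = 397/72.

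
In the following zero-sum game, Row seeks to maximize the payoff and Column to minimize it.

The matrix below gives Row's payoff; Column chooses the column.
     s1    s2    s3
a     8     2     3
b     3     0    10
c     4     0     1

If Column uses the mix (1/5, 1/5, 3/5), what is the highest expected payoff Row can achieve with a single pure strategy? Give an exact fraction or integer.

a: (8)·(1/5) + (2)·(1/5) + (3)·(3/5) = 19/5.
b: (3)·(1/5) + (0)·(1/5) + (10)·(3/5) = 33/5.
c: (4)·(1/5) + (0)·(1/5) + (1)·(3/5) = 7/5.
The best pure response is b with expected payoff 33/5.

33/5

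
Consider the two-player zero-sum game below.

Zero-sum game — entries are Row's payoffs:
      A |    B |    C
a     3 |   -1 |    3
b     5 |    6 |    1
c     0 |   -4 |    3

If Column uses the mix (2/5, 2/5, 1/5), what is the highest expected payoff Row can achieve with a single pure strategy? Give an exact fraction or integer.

a: (3)·(2/5) + (-1)·(2/5) + (3)·(1/5) = 7/5.
b: (5)·(2/5) + (6)·(2/5) + (1)·(1/5) = 23/5.
c: (0)·(2/5) + (-4)·(2/5) + (3)·(1/5) = -1.
The best pure response is b with expected payoff 23/5.

23/5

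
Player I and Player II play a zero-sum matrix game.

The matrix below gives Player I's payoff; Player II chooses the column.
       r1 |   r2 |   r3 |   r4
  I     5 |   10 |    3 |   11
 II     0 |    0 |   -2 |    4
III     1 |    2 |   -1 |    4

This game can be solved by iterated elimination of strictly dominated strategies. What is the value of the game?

3

Row III is strictly dominated by row I (5>1, 10>2, 3>-1, 11>4); eliminate III.
Row II is strictly dominated by row I (5>0, 10>0, 3>-2, 11>4); eliminate II.
Column r1 is strictly dominated by r3 for Player II (3<5); eliminate r1.
Column r4 is strictly dominated by r2 for Player II (10<11); eliminate r4.
Column r2 is strictly dominated by r3 for Player II (3<10); eliminate r2.
Only (I, r3) remains, with payoff 3.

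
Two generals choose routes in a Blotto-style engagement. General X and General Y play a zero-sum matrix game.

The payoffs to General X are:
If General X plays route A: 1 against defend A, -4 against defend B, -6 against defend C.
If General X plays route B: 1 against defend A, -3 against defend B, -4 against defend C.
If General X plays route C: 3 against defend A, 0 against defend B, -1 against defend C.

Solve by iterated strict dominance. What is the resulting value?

-1

Row route B is strictly dominated by row route C (3>1, 0>-3, -1>-4); eliminate route B.
Column defend B is strictly dominated by defend C for General Y (-6<-4, -1<0); eliminate defend B.
Column defend A is strictly dominated by defend C for General Y (-6<1, -1<3); eliminate defend A.
Row route A is strictly dominated by row route C (-1>-6); eliminate route A.
Only (route C, defend C) remains, with payoff -1.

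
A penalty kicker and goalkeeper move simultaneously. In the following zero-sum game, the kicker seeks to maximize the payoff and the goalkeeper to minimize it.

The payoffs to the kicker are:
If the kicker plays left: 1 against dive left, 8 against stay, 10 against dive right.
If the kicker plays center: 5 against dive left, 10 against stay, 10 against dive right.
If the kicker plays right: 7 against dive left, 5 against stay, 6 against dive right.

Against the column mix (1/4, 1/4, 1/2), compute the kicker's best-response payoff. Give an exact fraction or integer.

35/4

left: (1)·(1/4) + (8)·(1/4) + (10)·(1/2) = 29/4.
center: (5)·(1/4) + (10)·(1/4) + (10)·(1/2) = 35/4.
right: (7)·(1/4) + (5)·(1/4) + (6)·(1/2) = 6.
The best pure response is center with expected payoff 35/4.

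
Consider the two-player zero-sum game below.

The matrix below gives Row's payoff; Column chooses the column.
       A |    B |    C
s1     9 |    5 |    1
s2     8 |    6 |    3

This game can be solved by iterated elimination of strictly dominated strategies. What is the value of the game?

3

Column A is strictly dominated by B for Column (5<9, 6<8); eliminate A.
Row s1 is strictly dominated by row s2 (6>5, 3>1); eliminate s1.
Column B is strictly dominated by C for Column (3<6); eliminate B.
Only (s2, C) remains, with payoff 3.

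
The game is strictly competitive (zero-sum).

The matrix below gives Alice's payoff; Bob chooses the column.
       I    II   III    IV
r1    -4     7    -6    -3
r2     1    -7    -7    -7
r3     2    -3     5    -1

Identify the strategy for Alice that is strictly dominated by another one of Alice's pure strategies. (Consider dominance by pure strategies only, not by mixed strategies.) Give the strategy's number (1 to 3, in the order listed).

Compare r2 with r3: 2 > 1, -3 > -7, 5 > -7, -1 > -7.
So r3 strictly dominates r2 for Alice; r2 is strictly dominated.

2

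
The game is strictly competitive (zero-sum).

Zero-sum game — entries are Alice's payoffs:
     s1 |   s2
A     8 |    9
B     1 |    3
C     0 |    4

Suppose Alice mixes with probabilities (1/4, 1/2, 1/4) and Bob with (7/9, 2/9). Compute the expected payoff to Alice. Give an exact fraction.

Against (7/9, 2/9), each row's expected payoff is A: 74/9; B: 13/9; C: 8/9.
Taking the (1/4, 1/2, 1/4)-weighted average: (1/4)·(74/9) + (1/2)·(13/9) + (1/4)·(8/9) = 3.

3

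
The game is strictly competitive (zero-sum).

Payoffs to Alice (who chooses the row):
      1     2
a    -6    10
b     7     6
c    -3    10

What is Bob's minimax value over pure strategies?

7

The worst case (largest entry) in each column is 1: 7, 2: 10.
The best (smallest) of these is 7.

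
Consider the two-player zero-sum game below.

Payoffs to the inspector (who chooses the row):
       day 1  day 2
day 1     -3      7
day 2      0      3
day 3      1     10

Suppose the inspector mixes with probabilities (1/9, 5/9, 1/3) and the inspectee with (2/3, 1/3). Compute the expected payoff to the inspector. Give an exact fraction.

52/27

Against (2/3, 1/3), each row's expected payoff is day 1: 1/3; day 2: 1; day 3: 4.
Taking the (1/9, 5/9, 1/3)-weighted average: (1/9)·(1/3) + (5/9)·(1) + (1/3)·(4) = 52/27.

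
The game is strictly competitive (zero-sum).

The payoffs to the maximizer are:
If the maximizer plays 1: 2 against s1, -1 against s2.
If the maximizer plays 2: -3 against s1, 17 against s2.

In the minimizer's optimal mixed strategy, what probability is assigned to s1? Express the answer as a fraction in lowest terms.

18/23

Row minima are -1 and -3, so the maximizer's maximin is -1; column maxima are 2 and 17, so the minimizer's minimax is 2. These differ, so the equilibrium is in mixed strategies.
Let the minimizer play s1 with probability q. The maximizer is indifferent when 2q − (1−q) = −3q + 17(1−q), giving q = 18/23.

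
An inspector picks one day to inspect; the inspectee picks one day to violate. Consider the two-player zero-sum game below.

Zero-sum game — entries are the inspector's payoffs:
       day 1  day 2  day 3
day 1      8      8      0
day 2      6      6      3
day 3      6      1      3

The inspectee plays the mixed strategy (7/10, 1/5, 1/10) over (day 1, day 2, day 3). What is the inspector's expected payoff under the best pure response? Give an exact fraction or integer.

36/5

day 1: (8)·(7/10) + (8)·(1/5) + (0)·(1/10) = 36/5.
day 2: (6)·(7/10) + (6)·(1/5) + (3)·(1/10) = 57/10.
day 3: (6)·(7/10) + (1)·(1/5) + (3)·(1/10) = 47/10.
The best pure response is day 1 with expected payoff 36/5.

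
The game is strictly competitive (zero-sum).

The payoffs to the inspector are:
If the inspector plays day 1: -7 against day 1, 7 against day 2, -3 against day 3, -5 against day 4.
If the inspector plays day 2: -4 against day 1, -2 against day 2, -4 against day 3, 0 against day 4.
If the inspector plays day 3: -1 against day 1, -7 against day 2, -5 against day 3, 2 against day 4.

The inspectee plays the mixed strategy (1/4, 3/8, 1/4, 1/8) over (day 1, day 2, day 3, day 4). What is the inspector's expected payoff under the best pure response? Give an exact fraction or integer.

-1/2

day 1: (-7)·(1/4) + (7)·(3/8) + (-3)·(1/4) + (-5)·(1/8) = -1/2.
day 2: (-4)·(1/4) + (-2)·(3/8) + (-4)·(1/4) + (0)·(1/8) = -11/4.
day 3: (-1)·(1/4) + (-7)·(3/8) + (-5)·(1/4) + (2)·(1/8) = -31/8.
The best pure response is day 1 with expected payoff -1/2.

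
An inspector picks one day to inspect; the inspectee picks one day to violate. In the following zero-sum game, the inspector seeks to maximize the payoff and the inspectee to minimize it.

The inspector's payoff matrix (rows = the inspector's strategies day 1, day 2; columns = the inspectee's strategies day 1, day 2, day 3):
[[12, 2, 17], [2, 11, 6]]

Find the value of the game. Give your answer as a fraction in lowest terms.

Column day 3 is strictly dominated by day 1 for the inspectee (it gives the inspector more in every row).
The remaining 2×2 game on (day 1, day 2) × (day 1, day 2) has no saddle point. Let the inspector play day 1 with probability p; indifference gives 12p + 2(1−p) = 2p + 11(1−p), so p = 9/19.
Similarly the inspectee's optimal q on day 1 is 9/19, and the value is 12·(9/19) + (2)·(10/19) = 128/19.

128/19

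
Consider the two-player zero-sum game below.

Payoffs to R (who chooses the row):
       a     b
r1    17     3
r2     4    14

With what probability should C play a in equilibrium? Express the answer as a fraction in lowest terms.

11/24

Row minima are 3 and 4, so R's maximin is 4; column maxima are 17 and 14, so C's minimax is 14. These differ, so the equilibrium is in mixed strategies.
Let C play a with probability q. R is indifferent when 17q + 3(1−q) = 4q + 14(1−q), giving q = 11/24.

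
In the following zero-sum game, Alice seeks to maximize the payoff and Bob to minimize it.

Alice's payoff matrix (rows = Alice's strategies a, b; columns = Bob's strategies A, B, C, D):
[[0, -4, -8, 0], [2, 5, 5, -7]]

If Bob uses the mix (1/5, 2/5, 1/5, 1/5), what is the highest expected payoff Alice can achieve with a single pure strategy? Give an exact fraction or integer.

2

a: (0)·(1/5) + (-4)·(2/5) + (-8)·(1/5) + (0)·(1/5) = -16/5.
b: (2)·(1/5) + (5)·(2/5) + (5)·(1/5) + (-7)·(1/5) = 2.
The best pure response is b with expected payoff 2.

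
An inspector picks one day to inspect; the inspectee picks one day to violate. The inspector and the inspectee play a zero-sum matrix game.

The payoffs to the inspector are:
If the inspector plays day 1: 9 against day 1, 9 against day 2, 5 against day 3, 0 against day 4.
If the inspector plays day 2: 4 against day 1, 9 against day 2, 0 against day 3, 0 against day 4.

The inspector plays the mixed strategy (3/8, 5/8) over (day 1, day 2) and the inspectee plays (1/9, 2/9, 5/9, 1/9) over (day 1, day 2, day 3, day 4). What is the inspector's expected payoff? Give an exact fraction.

133/36

Against (1/9, 2/9, 5/9, 1/9), each row's expected payoff is day 1: 52/9; day 2: 22/9.
Taking the (3/8, 5/8)-weighted average: (3/8)·(52/9) + (5/8)·(22/9) = 133/36.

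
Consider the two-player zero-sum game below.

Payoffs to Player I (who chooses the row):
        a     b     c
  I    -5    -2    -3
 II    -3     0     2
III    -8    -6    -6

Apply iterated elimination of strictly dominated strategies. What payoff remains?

Row I is strictly dominated by row II (-3>-5, 0>-2, 2>-3); eliminate I.
Row III is strictly dominated by row II (-3>-8, 0>-6, 2>-6); eliminate III.
Column b is strictly dominated by a for Player II (-3<0); eliminate b.
Column c is strictly dominated by a for Player II (-3<2); eliminate c.
Only (II, a) remains, with payoff -3.

-3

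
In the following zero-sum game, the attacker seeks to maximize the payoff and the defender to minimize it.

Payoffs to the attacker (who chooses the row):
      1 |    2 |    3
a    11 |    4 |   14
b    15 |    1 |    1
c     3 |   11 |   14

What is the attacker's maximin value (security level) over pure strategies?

4

The worst-case payoff for each row is a: 4, b: 1, c: 3.
The best of these is 4.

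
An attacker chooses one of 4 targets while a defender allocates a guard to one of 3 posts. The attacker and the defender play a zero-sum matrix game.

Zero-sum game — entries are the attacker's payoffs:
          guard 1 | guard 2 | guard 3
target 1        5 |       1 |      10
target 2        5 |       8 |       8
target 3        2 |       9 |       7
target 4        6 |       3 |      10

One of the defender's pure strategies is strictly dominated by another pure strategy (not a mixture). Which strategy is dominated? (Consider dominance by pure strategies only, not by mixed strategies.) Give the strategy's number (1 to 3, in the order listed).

The defender prefers columns that give the attacker less. Compare guard 3 with guard 1: 5 < 10, 5 < 8, 2 < 7, 6 < 10.
So guard 1 strictly dominates guard 3 for the defender; guard 3 is strictly dominated.

3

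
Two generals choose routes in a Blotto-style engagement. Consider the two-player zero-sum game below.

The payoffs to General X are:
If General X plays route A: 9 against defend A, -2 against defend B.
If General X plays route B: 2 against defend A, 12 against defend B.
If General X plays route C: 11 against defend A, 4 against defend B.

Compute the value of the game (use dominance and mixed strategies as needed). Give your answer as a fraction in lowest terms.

124/17

Row route A is strictly dominated by row route C, so General X never plays it.
The remaining 2×2 game on (route B, route C) × (defend A, defend B) has no saddle point. Let General X play route B with probability p; indifference gives 2p + 11(1−p) = 12p + 4(1−p), so p = 7/17.
Similarly General Y's optimal q on defend A is 8/17, and the value is 2·(8/17) + (12)·(9/17) = 124/17.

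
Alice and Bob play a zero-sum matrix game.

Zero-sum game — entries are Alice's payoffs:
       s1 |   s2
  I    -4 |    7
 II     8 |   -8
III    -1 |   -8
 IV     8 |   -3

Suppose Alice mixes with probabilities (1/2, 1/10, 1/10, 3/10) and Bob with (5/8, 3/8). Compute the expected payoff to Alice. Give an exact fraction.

Against (5/8, 3/8), each row's expected payoff is I: 1/8; II: 2; III: -29/8; IV: 31/8.
Taking the (1/2, 1/10, 1/10, 3/10)-weighted average: (1/2)·(1/8) + (1/10)·(2) + (1/10)·(-29/8) + (3/10)·(31/8) = 17/16.

17/16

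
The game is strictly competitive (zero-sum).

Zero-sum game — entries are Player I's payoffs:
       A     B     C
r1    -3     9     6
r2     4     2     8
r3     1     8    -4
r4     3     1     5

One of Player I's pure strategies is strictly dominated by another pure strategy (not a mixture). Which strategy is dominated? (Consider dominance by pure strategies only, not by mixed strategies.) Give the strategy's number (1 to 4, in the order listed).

4

Compare r4 with r2: 4 > 3, 2 > 1, 8 > 5.
So r2 strictly dominates r4 for Player I; r4 is strictly dominated.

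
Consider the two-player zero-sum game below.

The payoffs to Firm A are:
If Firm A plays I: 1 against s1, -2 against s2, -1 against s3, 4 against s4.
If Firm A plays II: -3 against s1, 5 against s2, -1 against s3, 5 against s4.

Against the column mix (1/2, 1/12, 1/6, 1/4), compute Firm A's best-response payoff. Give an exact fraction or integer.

7/6

I: (1)·(1/2) + (-2)·(1/12) + (-1)·(1/6) + (4)·(1/4) = 7/6.
II: (-3)·(1/2) + (5)·(1/12) + (-1)·(1/6) + (5)·(1/4) = 0.
The best pure response is I with expected payoff 7/6.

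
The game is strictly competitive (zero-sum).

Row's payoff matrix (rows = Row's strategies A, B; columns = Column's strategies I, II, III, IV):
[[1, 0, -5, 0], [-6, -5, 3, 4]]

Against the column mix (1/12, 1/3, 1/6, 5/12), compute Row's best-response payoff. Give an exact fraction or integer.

A: (1)·(1/12) + (0)·(1/3) + (-5)·(1/6) + (0)·(5/12) = -3/4.
B: (-6)·(1/12) + (-5)·(1/3) + (3)·(1/6) + (4)·(5/12) = 0.
The best pure response is B with expected payoff 0.

0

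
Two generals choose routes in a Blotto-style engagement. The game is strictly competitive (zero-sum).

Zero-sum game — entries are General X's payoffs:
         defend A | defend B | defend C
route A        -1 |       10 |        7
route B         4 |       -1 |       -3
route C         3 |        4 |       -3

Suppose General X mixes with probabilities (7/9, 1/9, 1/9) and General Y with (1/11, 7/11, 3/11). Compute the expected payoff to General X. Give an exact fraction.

Against (1/11, 7/11, 3/11), each row's expected payoff is route A: 90/11; route B: -12/11; route C: 2.
Taking the (7/9, 1/9, 1/9)-weighted average: (7/9)·(90/11) + (1/9)·(-12/11) + (1/9)·(2) = 640/99.

640/99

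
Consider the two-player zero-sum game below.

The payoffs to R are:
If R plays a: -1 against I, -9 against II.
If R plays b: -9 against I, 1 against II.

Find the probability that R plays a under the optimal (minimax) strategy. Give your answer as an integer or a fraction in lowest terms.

Row minima are -9 and -9, so R's maximin is -9; column maxima are -1 and 1, so C's minimax is -1. These differ, so the equilibrium is in mixed strategies.
Let R play a with probability p. C is indifferent when −p − 9(1−p) = −9p + (1−p), giving p = 5/9.

5/9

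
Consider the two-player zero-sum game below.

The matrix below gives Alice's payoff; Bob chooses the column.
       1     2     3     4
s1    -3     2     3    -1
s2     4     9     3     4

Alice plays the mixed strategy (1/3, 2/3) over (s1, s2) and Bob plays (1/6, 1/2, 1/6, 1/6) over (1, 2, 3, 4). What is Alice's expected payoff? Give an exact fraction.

Against (1/6, 1/2, 1/6, 1/6), each row's expected payoff is s1: 5/6; s2: 19/3.
Taking the (1/3, 2/3)-weighted average: (1/3)·(5/6) + (2/3)·(19/3) = 9/2.

9/2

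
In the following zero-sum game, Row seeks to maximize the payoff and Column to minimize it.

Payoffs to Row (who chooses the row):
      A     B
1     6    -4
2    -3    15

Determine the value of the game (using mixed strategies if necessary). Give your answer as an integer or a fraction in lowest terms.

Row minima are -4 and -3, so Row's maximin is -3; column maxima are 6 and 15, so Column's minimax is 6. These differ, so the equilibrium is in mixed strategies.
Let Row play 1 with probability p. Column is indifferent when 6p − 3(1−p) = −4p + 15(1−p), giving p = 9/14.
Let Column play A with probability q. Row is indifferent when 6q − 4(1−q) = −3q + 15(1−q), giving q = 19/28.
The value is 6·(19/28) + (-4)·(9/28) = 39/14.

39/14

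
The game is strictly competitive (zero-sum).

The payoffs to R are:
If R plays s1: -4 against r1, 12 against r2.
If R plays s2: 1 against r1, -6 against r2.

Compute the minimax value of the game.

-12/23

Row minima are -4 and -6, so R's maximin is -4; column maxima are 1 and 12, so C's minimax is 1. These differ, so the equilibrium is in mixed strategies.
Let R play s1 with probability p. C is indifferent when −4p + (1−p) = 12p − 6(1−p), giving p = 7/23.
Let C play r1 with probability q. R is indifferent when −4q + 12(1−q) = q − 6(1−q), giving q = 18/23.
The value is -4·(18/23) + (12)·(5/23) = -12/23.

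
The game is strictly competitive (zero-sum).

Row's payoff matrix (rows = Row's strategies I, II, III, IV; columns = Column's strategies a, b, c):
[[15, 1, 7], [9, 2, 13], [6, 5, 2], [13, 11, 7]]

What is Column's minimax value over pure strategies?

11

The worst case (largest entry) in each column is a: 15, b: 11, c: 13.
The best (smallest) of these is 11.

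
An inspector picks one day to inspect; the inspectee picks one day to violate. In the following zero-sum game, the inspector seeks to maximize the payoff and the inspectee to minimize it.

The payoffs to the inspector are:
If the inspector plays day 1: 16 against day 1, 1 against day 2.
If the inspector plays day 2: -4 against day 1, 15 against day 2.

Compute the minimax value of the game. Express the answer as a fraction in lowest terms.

122/17

Row minima are 1 and -4, so the inspector's maximin is 1; column maxima are 16 and 15, so the inspectee's minimax is 15. These differ, so the equilibrium is in mixed strategies.
Let the inspector play day 1 with probability p. The inspectee is indifferent when 16p − 4(1−p) = p + 15(1−p), giving p = 19/34.
Let the inspectee play day 1 with probability q. The inspector is indifferent when 16q + (1−q) = −4q + 15(1−q), giving q = 7/17.
The value is 16·(7/17) + (1)·(10/17) = 122/17.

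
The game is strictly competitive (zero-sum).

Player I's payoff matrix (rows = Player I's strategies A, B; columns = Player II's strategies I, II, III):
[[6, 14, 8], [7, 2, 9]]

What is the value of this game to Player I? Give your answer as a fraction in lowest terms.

Column III is strictly dominated by I for Player II (it gives Player I more in every row).
The remaining 2×2 game on (A, B) × (I, II) has no saddle point. Let Player I play A with probability p; indifference gives 6p + 7(1−p) = 14p + 2(1−p), so p = 5/13.
Similarly Player II's optimal q on I is 12/13, and the value is 6·(12/13) + (14)·(1/13) = 86/13.

86/13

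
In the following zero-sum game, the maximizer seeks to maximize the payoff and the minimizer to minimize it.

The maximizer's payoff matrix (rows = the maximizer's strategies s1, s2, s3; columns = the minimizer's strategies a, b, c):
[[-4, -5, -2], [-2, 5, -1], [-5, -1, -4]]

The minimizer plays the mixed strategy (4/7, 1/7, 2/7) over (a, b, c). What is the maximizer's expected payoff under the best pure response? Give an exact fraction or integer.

-5/7

s1: (-4)·(4/7) + (-5)·(1/7) + (-2)·(2/7) = -25/7.
s2: (-2)·(4/7) + (5)·(1/7) + (-1)·(2/7) = -5/7.
s3: (-5)·(4/7) + (-1)·(1/7) + (-4)·(2/7) = -29/7.
The best pure response is s2 with expected payoff -5/7.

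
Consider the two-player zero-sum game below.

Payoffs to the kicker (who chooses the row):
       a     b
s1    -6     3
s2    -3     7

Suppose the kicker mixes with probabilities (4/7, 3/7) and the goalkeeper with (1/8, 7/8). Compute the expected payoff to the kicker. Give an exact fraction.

99/28

Against (1/8, 7/8), each row's expected payoff is s1: 15/8; s2: 23/4.
Taking the (4/7, 3/7)-weighted average: (4/7)·(15/8) + (3/7)·(23/4) = 99/28.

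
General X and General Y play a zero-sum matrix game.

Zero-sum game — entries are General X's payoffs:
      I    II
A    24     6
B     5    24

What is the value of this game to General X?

546/37

Row minima are 6 and 5, so General X's maximin is 6; column maxima are 24 and 24, so General Y's minimax is 24. These differ, so the equilibrium is in mixed strategies.
Let General X play A with probability p. General Y is indifferent when 24p + 5(1−p) = 6p + 24(1−p), giving p = 19/37.
Let General Y play I with probability q. General X is indifferent when 24q + 6(1−q) = 5q + 24(1−q), giving q = 18/37.
The value is 24·(18/37) + (6)·(19/37) = 546/37.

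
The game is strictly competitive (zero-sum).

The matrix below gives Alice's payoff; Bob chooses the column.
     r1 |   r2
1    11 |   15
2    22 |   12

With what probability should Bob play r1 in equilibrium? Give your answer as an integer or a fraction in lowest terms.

Row minima are 11 and 12, so Alice's maximin is 12; column maxima are 22 and 15, so Bob's minimax is 15. These differ, so the equilibrium is in mixed strategies.
Let Bob play r1 with probability q. Alice is indifferent when 11q + 15(1−q) = 22q + 12(1−q), giving q = 3/14.

3/14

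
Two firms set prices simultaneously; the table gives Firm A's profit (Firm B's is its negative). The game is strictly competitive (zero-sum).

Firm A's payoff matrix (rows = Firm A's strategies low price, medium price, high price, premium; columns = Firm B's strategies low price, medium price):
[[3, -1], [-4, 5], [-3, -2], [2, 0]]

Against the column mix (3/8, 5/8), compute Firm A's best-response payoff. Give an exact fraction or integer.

low price: (3)·(3/8) + (-1)·(5/8) = 1/2.
medium price: (-4)·(3/8) + (5)·(5/8) = 13/8.
high price: (-3)·(3/8) + (-2)·(5/8) = -19/8.
premium: (2)·(3/8) + (0)·(5/8) = 3/4.
The best pure response is medium price with expected payoff 13/8.

13/8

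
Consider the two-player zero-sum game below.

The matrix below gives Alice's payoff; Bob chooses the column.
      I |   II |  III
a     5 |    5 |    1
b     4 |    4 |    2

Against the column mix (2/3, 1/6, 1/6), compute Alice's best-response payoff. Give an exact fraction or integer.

a: (5)·(2/3) + (5)·(1/6) + (1)·(1/6) = 13/3.
b: (4)·(2/3) + (4)·(1/6) + (2)·(1/6) = 11/3.
The best pure response is a with expected payoff 13/3.

13/3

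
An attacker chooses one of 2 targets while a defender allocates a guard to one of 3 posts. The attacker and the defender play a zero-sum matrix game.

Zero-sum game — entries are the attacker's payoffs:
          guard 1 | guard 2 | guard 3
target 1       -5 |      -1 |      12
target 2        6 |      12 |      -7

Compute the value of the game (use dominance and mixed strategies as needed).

37/30

Column guard 2 is strictly dominated by guard 1 for the defender (it gives the attacker more in every row).
The remaining 2×2 game on (target 1, target 2) × (guard 1, guard 3) has no saddle point. Let the attacker play target 1 with probability p; indifference gives −5p + 6(1−p) = 12p − 7(1−p), so p = 13/30.
Similarly the defender's optimal q on guard 1 is 19/30, and the value is -5·(19/30) + (12)·(11/30) = 37/30.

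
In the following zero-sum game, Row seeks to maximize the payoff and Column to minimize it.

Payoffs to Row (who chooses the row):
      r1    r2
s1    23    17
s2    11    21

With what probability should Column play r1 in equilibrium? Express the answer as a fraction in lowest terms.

Row minima are 17 and 11, so Row's maximin is 17; column maxima are 23 and 21, so Column's minimax is 21. These differ, so the equilibrium is in mixed strategies.
Let Column play r1 with probability q. Row is indifferent when 23q + 17(1−q) = 11q + 21(1−q), giving q = 1/4.

1/4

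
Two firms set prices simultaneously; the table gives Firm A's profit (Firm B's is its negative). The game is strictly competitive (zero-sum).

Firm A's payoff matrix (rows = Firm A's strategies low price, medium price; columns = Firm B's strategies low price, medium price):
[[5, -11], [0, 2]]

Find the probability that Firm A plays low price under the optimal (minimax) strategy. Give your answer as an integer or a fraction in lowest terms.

Row minima are -11 and 0, so Firm A's maximin is 0; column maxima are 5 and 2, so Firm B's minimax is 2. These differ, so the equilibrium is in mixed strategies.
Let Firm A play low price with probability p. Firm B is indifferent when 5p = −11p + 2(1−p), giving p = 1/9.

1/9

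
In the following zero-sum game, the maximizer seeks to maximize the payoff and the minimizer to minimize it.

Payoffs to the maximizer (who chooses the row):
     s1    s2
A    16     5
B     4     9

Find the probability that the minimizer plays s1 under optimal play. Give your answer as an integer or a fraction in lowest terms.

Row minima are 5 and 4, so the maximizer's maximin is 5; column maxima are 16 and 9, so the minimizer's minimax is 9. These differ, so the equilibrium is in mixed strategies.
Let the minimizer play s1 with probability q. The maximizer is indifferent when 16q + 5(1−q) = 4q + 9(1−q), giving q = 1/4.

1/4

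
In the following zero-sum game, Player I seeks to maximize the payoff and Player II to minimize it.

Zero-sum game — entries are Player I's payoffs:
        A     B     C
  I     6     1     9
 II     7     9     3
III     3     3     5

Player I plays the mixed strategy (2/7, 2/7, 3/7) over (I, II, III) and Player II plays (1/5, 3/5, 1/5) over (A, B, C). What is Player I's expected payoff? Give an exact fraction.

23/5

Against (1/5, 3/5, 1/5), each row's expected payoff is I: 18/5; II: 37/5; III: 17/5.
Taking the (2/7, 2/7, 3/7)-weighted average: (2/7)·(18/5) + (2/7)·(37/5) + (3/7)·(17/5) = 23/5.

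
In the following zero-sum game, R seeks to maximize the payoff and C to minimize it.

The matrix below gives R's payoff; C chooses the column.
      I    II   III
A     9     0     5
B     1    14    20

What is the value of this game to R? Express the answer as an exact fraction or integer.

Column III is strictly dominated by II for C (it gives R more in every row).
The remaining 2×2 game on (A, B) × (I, II) has no saddle point. Let R play A with probability p; indifference gives 9p + (1−p) = 14(1−p), so p = 13/22.
Similarly C's optimal q on I is 7/11, and the value is 9·(7/11) + (0)·(4/11) = 63/11.

63/11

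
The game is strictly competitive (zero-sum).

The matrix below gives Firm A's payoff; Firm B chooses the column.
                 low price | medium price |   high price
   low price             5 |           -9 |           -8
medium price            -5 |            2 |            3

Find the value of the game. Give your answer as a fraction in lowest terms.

-5/3

Column high price is strictly dominated by medium price for Firm B (it gives Firm A more in every row).
The remaining 2×2 game on (low price, medium price) × (low price, medium price) has no saddle point. Let Firm A play low price with probability p; indifference gives 5p − 5(1−p) = −9p + 2(1−p), so p = 1/3.
Similarly Firm B's optimal q on low price is 11/21, and the value is 5·(11/21) + (-9)·(10/21) = -5/3.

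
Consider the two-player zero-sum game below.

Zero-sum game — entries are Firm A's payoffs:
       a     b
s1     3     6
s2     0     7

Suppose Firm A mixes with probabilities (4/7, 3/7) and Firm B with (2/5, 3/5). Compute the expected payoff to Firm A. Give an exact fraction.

159/35

Against (2/5, 3/5), each row's expected payoff is s1: 24/5; s2: 21/5.
Taking the (4/7, 3/7)-weighted average: (4/7)·(24/5) + (3/7)·(21/5) = 159/35.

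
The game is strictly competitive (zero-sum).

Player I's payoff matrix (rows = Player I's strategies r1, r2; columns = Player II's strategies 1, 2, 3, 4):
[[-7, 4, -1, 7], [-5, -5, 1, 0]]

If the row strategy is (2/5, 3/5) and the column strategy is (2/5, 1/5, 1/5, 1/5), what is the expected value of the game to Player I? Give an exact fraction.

Against (2/5, 1/5, 1/5, 1/5), each row's expected payoff is r1: -4/5; r2: -14/5.
Taking the (2/5, 3/5)-weighted average: (2/5)·(-4/5) + (3/5)·(-14/5) = -2.

-2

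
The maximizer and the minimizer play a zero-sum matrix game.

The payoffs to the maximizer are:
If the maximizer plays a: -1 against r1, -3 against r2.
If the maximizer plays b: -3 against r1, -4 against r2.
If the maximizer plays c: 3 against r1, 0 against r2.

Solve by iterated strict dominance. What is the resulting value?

0

Row b is strictly dominated by row a (-1>-3, -3>-4); eliminate b.
Column r1 is strictly dominated by r2 for the minimizer (-3<-1, 0<3); eliminate r1.
Row a is strictly dominated by row c (0>-3); eliminate a.
Only (c, r2) remains, with payoff 0.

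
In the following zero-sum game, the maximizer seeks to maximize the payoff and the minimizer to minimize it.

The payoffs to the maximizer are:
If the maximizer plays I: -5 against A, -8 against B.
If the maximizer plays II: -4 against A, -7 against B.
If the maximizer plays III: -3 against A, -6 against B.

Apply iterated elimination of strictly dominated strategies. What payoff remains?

-6

Column A is strictly dominated by B for the minimizer (-8<-5, -7<-4, -6<-3); eliminate A.
Row II is strictly dominated by row III (-6>-7); eliminate II.
Row I is strictly dominated by row III (-6>-8); eliminate I.
Only (III, B) remains, with payoff -6.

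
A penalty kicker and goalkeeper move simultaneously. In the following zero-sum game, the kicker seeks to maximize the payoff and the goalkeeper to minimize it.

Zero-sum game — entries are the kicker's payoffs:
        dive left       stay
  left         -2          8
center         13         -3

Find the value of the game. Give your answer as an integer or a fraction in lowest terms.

Row minima are -2 and -3, so the kicker's maximin is -2; column maxima are 13 and 8, so the goalkeeper's minimax is 8. These differ, so the equilibrium is in mixed strategies.
Let the kicker play left with probability p. The goalkeeper is indifferent when −2p + 13(1−p) = 8p − 3(1−p), giving p = 8/13.
Let the goalkeeper play dive left with probability q. The kicker is indifferent when −2q + 8(1−q) = 13q − 3(1−q), giving q = 11/26.
The value is -2·(11/26) + (8)·(15/26) = 49/13.

49/13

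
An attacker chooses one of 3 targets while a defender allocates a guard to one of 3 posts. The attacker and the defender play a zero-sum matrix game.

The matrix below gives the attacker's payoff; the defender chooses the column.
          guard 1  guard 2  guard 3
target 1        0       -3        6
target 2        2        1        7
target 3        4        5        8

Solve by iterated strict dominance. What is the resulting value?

Row target 1 is strictly dominated by row target 2 (2>0, 1>-3, 7>6); eliminate target 1.
Column guard 3 is strictly dominated by guard 1 for the defender (2<7, 4<8); eliminate guard 3.
Row target 2 is strictly dominated by row target 3 (4>2, 5>1); eliminate target 2.
Column guard 2 is strictly dominated by guard 1 for the defender (4<5); eliminate guard 2.
Only (target 3, guard 1) remains, with payoff 4.

4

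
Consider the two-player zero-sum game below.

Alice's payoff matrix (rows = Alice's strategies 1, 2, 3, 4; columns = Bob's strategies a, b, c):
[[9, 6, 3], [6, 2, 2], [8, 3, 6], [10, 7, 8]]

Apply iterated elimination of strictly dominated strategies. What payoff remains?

Column a is strictly dominated by b for Bob (6<9, 2<6, 3<8, 7<10); eliminate a.
Row 2 is strictly dominated by row 1 (6>2, 3>2); eliminate 2.
Row 3 is strictly dominated by row 4 (7>3, 8>6); eliminate 3.
Row 1 is strictly dominated by row 4 (7>6, 8>3); eliminate 1.
Column c is strictly dominated by b for Bob (7<8); eliminate c.
Only (4, b) remains, with payoff 7.

7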